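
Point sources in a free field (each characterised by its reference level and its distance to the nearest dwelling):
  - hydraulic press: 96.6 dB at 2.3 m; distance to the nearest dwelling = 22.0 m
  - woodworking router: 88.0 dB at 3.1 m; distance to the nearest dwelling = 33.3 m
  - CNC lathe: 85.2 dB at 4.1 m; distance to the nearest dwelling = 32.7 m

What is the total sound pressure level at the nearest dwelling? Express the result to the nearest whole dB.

78 dB

Apply inverse-square spreading to bring every level to the receiver, then sum 10^(L/10).
hydraulic press: 96.6 − 20·log₁₀(22.0/2.3) = 96.6 − 19.61 = 76.99 dB.
woodworking router: 88.0 − 20·log₁₀(33.3/3.1) = 88.0 − 20.62 = 67.38 dB.
CNC lathe: 85.2 − 20·log₁₀(32.7/4.1) = 85.2 − 18.04 = 67.16 dB.
Σ 10^(L/10) = 6.063e+07 → L_total = 10·log₁₀(6.063e+07) = 77.83 dB.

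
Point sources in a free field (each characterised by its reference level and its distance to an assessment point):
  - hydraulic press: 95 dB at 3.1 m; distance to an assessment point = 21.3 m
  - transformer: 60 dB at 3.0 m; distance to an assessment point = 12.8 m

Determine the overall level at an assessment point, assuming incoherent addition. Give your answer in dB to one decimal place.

78.3 dB

Propagate each source to the receiver with L = L_ref − 20·log₁₀(r/r_ref), then add intensities.
hydraulic press: 95 − 20·log₁₀(21.3/3.1) = 95 − 16.74 = 78.26 dB.
transformer: 60 − 20·log₁₀(12.8/3.0) = 60 − 12.60 = 47.40 dB.
Σ 10^(L/10) = 6.704e+07 → L_total = 10·log₁₀(6.704e+07) = 78.26 dB.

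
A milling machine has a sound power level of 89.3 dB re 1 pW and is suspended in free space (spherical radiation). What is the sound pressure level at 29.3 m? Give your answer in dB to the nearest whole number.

49 dB

L_p = L_w − 10·log₁₀(4π·r²) with r = 29.3 m.
4π·r² = 1.079e+04 m², 10·log₁₀ of that is 40.329 dB.
L_p = 89.3 − 40.329 = 48.97 dB.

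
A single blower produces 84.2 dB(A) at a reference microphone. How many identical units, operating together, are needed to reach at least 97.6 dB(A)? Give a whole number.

22

Need L₁ + 10·log₁₀ N ≥ 97.6, i.e. log₁₀ N ≥ 1.34.
N ≥ 10^(13.4/10) = 21.878, so N = 22.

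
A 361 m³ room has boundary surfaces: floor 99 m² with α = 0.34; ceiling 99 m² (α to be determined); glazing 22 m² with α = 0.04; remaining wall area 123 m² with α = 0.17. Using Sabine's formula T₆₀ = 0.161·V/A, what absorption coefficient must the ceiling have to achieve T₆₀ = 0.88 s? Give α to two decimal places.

From T₆₀ = 0.161·V/A, the target T₆₀ = 0.88 s needs A = 0.161·361/0.88 = 66.05 m².
Absorption from the other surfaces = 99·0.34 + 22·0.04 + 123·0.17 = 55.45 m², so the ceiling must supply 10.60 m² over 99 m².
α = 10.60/99 = 0.107.

0.11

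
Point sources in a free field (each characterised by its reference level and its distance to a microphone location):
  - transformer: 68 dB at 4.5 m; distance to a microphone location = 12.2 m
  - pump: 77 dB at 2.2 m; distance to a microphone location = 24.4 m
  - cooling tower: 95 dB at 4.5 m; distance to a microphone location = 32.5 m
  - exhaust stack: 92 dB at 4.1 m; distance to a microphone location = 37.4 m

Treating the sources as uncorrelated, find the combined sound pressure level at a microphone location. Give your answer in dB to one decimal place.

79.1 dB

First find each source's level at the receiver (point-source: −20·log₁₀(r/r_ref)), then combine on an intensity basis.
transformer: 68 − 20·log₁₀(12.2/4.5) = 68 − 8.66 = 59.34 dB.
pump: 77 − 20·log₁₀(24.4/2.2) = 77 − 20.90 = 56.10 dB.
cooling tower: 95 − 20·log₁₀(32.5/4.5) = 95 − 17.17 = 77.83 dB.
exhaust stack: 92 − 20·log₁₀(37.4/4.1) = 92 − 19.20 = 72.80 dB.
Σ 10^(L/10) = 8.094e+07 → L_total = 10·log₁₀(8.094e+07) = 79.08 dB.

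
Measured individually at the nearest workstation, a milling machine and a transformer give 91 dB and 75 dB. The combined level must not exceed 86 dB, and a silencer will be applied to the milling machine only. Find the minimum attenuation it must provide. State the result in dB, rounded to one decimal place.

5.4 dB

Fixed contribution from the other source: Σ 10^(L/10) = 10^(75/10) = 3.162e+07 (75.00 dB).
The limit corresponds to 10^(86/10) = 3.981e+08; subtracting the fixed part leaves 3.665e+08 for the milling machine, i.e. 85.64 dB.
Required insertion loss = 91 − 85.64 = 5.36 dB.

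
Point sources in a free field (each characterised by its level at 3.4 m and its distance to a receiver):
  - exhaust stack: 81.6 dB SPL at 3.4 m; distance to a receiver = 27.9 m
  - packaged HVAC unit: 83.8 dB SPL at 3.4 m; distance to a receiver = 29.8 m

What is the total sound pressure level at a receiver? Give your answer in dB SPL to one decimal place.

Apply inverse-square spreading to bring every level to the receiver, then sum 10^(L/10).
exhaust stack: 81.6 − 20·log₁₀(27.9/3.4) = 81.6 − 18.28 = 63.32 dB SPL.
packaged HVAC unit: 83.8 − 20·log₁₀(29.8/3.4) = 83.8 − 18.85 = 64.95 dB SPL.
Σ 10^(L/10) = 5.269e+06 → L_total = 10·log₁₀(5.269e+06) = 67.22 dB SPL.

67.2 dB SPL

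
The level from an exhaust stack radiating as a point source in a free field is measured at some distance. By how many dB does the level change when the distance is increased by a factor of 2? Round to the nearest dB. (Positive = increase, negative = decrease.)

With spherical spreading the level changes by −20·log₁₀(r₂/r₁).
ΔL = −20·log₁₀(2) = -6.02 dB.

-6 dB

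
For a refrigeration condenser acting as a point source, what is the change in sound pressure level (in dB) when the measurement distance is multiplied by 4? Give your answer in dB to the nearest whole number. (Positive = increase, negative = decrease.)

A point source loses 6 dB per doubling of distance; generally ΔL = −20·log₁₀(r₂/r₁).
ΔL = −20·log₁₀(4) = -12.04 dB.

-12 dB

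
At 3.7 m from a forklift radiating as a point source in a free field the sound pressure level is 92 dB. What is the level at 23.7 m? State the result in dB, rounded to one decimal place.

75.9 dB

For a point source, L₂ = L₁ − 20·log₁₀(r₂/r₁).
L₂ = 92 − 20·log₁₀(23.7/3.7) = 92 − 16.131 = 75.87 dB.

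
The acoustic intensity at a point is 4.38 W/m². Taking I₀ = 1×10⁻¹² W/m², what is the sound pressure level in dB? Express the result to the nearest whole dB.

Dividing by I₀ shifts the exponent by 12: I/I₀ = 4.38×10^12.
L = 10·(0.6415 + 12) = 126.41 dB.

126 dB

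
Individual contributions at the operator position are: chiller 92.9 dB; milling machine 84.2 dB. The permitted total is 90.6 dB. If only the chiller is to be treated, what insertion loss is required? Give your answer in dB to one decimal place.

Fixed contribution from the other source: Σ 10^(L/10) = 10^(84.2/10) = 2.630e+08 (84.20 dB).
To meet 90.6 dB overall, the treated chiller may contribute at most 10^(90.6/10) − 2.630e+08 = 8.851e+08, i.e. 89.47 dB.
So the chiller must be reduced from 92.9 to 89.47 dB: IL = 3.43 dB.

3.4 dB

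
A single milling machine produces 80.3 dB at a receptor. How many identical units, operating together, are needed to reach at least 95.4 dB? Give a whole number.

N identical sources give L₁ + 10·log₁₀ N, so require 10·log₁₀ N ≥ 95.4 − 80.3 = 15.1 dB.
N ≥ 10^(15.1/10) = 32.359, so N = 33.

33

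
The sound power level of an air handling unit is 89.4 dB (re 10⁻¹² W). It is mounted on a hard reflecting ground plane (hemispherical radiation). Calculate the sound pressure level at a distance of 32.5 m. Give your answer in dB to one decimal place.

Free-field hemispherical radiation: L_p = L_w − 10·log₁₀(2π·r²), r = 32.5 m.
2π·r² = 6637 m², 10·log₁₀ of that is 38.219 dB.
L_p = 89.4 − 38.219 = 51.18 dB.

51.2 dB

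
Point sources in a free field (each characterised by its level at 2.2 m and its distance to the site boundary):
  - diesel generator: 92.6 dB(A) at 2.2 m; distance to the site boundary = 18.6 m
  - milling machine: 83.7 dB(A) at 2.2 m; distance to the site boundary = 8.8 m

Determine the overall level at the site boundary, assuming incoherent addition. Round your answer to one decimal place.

First find each source's level at the receiver (point-source: −20·log₁₀(r/r_ref)), then combine on an intensity basis.
diesel generator: 92.6 − 20·log₁₀(18.6/2.2) = 92.6 − 18.54 = 74.06 dB(A).
milling machine: 83.7 − 20·log₁₀(8.8/2.2) = 83.7 − 12.04 = 71.66 dB(A).
Σ 10^(L/10) = 4.011e+07 → L_total = 10·log₁₀(4.011e+07) = 76.03 dB(A).

76.0 dB(A)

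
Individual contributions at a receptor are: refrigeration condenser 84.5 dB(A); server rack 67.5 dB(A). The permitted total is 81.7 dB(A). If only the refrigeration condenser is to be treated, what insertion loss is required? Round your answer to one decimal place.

Fixed contribution from the other source: Σ 10^(L/10) = 10^(67.5/10) = 5.623e+06 (67.50 dB(A)).
The limit corresponds to 10^(81.7/10) = 1.479e+08; subtracting the fixed part leaves 1.423e+08 for the refrigeration condenser, i.e. 81.53 dB(A).
So the refrigeration condenser must be reduced from 84.5 to 81.53 dB(A): IL = 2.97 dB.

3.0 dB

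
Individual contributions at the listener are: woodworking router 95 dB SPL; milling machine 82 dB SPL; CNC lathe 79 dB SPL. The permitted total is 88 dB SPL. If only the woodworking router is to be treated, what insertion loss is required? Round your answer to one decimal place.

The untreated sources together contribute 10^(82/10) + 10^(79/10) = 2.379e+08, i.e. 83.76 dB SPL.
The limit corresponds to 10^(88/10) = 6.310e+08; subtracting the fixed part leaves 3.930e+08 for the woodworking router, i.e. 85.94 dB SPL.
So the woodworking router must be reduced from 95 to 85.94 dB SPL: IL = 9.06 dB.

9.1 dB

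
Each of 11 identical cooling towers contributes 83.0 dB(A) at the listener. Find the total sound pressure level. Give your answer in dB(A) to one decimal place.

N identical incoherent sources raise the level by 10·log₁₀ N.
L_total = 83.0 + 10·log₁₀(11) = 83.0 + 10.414 = 93.41 dB(A).

93.4 dB(A)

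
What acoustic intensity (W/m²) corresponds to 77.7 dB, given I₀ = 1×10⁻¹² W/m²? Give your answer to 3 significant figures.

5.89e-05 W/m²

L = 10·log₁₀(I/I₀) ⇒ I = I₀·10^(L/10) = 10⁻¹² × 10^7.77.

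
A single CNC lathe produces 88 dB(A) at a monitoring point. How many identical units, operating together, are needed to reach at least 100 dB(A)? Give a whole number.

16

The shortfall is 100 − 88 = 12.0 dB, and N units add 10·log₁₀ N, so need 10·log₁₀ N ≥ 12.0.
N ≥ 10^(12.0/10) = 15.849, so N = 16.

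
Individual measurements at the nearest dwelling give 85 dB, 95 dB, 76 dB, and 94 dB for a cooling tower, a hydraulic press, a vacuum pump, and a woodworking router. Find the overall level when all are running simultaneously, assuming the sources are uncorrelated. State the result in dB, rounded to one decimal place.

97.8 dB

Incoherent sources combine by intensity addition: L_total = 10·log₁₀(Σ 10^(L_i/10)).
Σ 10^(L/10) = 10^(85/10) + 10^(95/10) + 10^(76/10) + 10^(94/10) = 6.030e+09.
L_total = 10·log₁₀(6.030e+09) = 97.80 dB.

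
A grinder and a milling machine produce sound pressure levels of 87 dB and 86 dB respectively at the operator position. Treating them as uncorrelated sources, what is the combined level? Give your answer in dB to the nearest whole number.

90 dB

Incoherent sources combine by intensity addition: L_total = 10·log₁₀(Σ 10^(L_i/10)).
Σ 10^(L/10) = 10^(87/10) + 10^(86/10) = 8.993e+08.
L_total = 10·log₁₀(8.993e+08) = 89.54 dB.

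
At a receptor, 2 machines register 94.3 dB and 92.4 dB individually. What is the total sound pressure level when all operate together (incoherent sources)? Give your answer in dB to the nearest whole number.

96 dB

Incoherent sources combine by intensity addition: L_total = 10·log₁₀(Σ 10^(L_i/10)).
Σ 10^(L/10) = 10^(94.3/10) + 10^(92.4/10) = 4.429e+09.
L_total = 10·log₁₀(4.429e+09) = 96.46 dB.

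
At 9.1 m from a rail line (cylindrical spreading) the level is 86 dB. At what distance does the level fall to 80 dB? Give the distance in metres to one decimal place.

36.2 m

For a line source L₁ − L₂ = 10·log₁₀(r₂/r₁), so r₂ = r₁·10^((L₁−L₂)/10).
r₂ = 9.1·10^((86−80)/10) = 9.1·10^(6.0/10) = 36.23 m.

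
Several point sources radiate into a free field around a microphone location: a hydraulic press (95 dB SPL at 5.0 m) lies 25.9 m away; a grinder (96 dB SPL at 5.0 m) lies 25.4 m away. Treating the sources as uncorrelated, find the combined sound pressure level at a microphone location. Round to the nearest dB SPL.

Apply inverse-square spreading to bring every level to the receiver, then sum 10^(L/10).
hydraulic press: 95 − 20·log₁₀(25.9/5.0) = 95 − 14.29 = 80.71 dB SPL.
grinder: 96 − 20·log₁₀(25.4/5.0) = 96 − 14.12 = 81.88 dB SPL.
Σ 10^(L/10) = 2.721e+08 → L_total = 10·log₁₀(2.721e+08) = 84.35 dB SPL.

84 dB SPL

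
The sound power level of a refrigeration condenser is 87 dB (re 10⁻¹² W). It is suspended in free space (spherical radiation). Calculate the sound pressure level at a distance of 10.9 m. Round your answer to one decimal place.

Free-field spherical radiation: L_p = L_w − 10·log₁₀(4π·r²), r = 10.9 m.
4π·r² = 1493 m², 10·log₁₀ of that is 31.741 dB.
L_p = 87 − 31.741 = 55.26 dB.

55.3 dB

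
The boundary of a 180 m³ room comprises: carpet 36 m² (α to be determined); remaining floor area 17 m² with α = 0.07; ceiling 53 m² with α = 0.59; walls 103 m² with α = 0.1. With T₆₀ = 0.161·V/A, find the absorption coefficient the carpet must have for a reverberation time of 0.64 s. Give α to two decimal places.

Required total absorption A = 0.161·180/0.64 = 45.28 m².
Absorption from the other surfaces = 17·0.07 + 53·0.59 + 103·0.1 = 42.76 m², so the carpet must supply 2.52 m² over 36 m².
α = 2.52/36 = 0.070.

0.07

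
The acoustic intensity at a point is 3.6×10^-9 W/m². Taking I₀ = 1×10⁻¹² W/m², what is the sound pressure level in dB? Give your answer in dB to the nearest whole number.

36 dB

Dividing by I₀ shifts the exponent by 12: I/I₀ = 3.6×10^3.
L = 10·(0.5563 + 3) = 35.56 dB.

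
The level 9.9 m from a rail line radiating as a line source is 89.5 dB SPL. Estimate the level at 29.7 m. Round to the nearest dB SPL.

For a line source, L₂ = L₁ − 10·log₁₀(r₂/r₁).
L₂ = 89.5 − 10·log₁₀(29.7/9.9) = 89.5 − 4.771 = 84.73 dB SPL.

85 dB SPL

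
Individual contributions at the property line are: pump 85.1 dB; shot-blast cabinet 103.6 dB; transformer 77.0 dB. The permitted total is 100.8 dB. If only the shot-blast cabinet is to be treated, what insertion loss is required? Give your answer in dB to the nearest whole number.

3 dB

The untreated sources together contribute 10^(85.1/10) + 10^(77.0/10) = 3.737e+08, i.e. 85.73 dB.
To meet 100.8 dB overall, the treated shot-blast cabinet may contribute at most 10^(100.8/10) − 3.737e+08 = 1.165e+10, i.e. 100.66 dB.
Required insertion loss = 103.6 − 100.66 = 2.94 dB.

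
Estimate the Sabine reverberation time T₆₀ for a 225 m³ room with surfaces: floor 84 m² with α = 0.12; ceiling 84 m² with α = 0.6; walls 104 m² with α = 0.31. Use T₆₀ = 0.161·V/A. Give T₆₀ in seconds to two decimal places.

A = Σ Sᵢαᵢ = 84·0.12 + 84·0.6 + 104·0.31 = 92.72 m².
T₆₀ = 0.161·V/A = 0.161·225/92.72 = 0.391 s.

0.39 s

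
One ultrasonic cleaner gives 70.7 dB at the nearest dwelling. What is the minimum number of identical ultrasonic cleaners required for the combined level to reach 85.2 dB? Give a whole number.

29

The shortfall is 85.2 − 70.7 = 14.5 dB, and N units add 10·log₁₀ N, so need 10·log₁₀ N ≥ 14.5.
N ≥ 10^(14.5/10) = 28.184, so N = 29.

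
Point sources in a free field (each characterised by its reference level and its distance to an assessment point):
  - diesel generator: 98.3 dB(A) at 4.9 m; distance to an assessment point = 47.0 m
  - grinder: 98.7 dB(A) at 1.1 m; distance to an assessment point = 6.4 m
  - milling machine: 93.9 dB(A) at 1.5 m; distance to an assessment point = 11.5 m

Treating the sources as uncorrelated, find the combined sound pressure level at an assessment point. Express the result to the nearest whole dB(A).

Propagate each source to the receiver with L = L_ref − 20·log₁₀(r/r_ref), then add intensities.
diesel generator: 98.3 − 20·log₁₀(47.0/4.9) = 98.3 − 19.64 = 78.66 dB(A).
grinder: 98.7 − 20·log₁₀(6.4/1.1) = 98.7 − 15.30 = 83.40 dB(A).
milling machine: 93.9 − 20·log₁₀(11.5/1.5) = 93.9 − 17.69 = 76.21 dB(A).
Σ 10^(L/10) = 3.342e+08 → L_total = 10·log₁₀(3.342e+08) = 85.24 dB(A).

85 dB(A)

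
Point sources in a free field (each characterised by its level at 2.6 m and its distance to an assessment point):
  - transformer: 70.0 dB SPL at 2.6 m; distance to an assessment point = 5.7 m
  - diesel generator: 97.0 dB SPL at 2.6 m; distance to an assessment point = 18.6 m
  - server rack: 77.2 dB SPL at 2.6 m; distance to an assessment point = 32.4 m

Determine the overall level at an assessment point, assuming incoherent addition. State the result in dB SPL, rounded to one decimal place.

80.0 dB SPL

Apply inverse-square spreading to bring every level to the receiver, then sum 10^(L/10).
transformer: 70.0 − 20·log₁₀(5.7/2.6) = 70.0 − 6.82 = 63.18 dB SPL.
diesel generator: 97.0 − 20·log₁₀(18.6/2.6) = 97.0 − 17.09 = 79.91 dB SPL.
server rack: 77.2 − 20·log₁₀(32.4/2.6) = 77.2 − 21.91 = 55.29 dB SPL.
Σ 10^(L/10) = 1.003e+08 → L_total = 10·log₁₀(1.003e+08) = 80.02 dB SPL.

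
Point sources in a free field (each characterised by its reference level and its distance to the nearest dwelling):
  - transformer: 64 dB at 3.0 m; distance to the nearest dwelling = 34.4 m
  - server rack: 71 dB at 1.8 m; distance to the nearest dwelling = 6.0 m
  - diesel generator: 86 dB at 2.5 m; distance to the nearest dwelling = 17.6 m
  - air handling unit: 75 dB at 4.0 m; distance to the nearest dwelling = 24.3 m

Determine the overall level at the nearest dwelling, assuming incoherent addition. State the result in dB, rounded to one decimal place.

70.0 dB

Propagate each source to the receiver with L = L_ref − 20·log₁₀(r/r_ref), then add intensities.
transformer: 64 − 20·log₁₀(34.4/3.0) = 64 − 21.19 = 42.81 dB.
server rack: 71 − 20·log₁₀(6.0/1.8) = 71 − 10.46 = 60.54 dB.
diesel generator: 86 − 20·log₁₀(17.6/2.5) = 86 − 16.95 = 69.05 dB.
air handling unit: 75 − 20·log₁₀(24.3/4.0) = 75 − 15.67 = 59.33 dB.
Σ 10^(L/10) = 1.004e+07 → L_total = 10·log₁₀(1.004e+07) = 70.02 dB.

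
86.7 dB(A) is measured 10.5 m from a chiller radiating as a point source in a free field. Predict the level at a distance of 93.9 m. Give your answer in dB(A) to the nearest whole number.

Spherical spreading from a point source gives a 20·log₁₀(r₂/r₁) drop.
L₂ = 86.7 − 20·log₁₀(93.9/10.5) = 86.7 − 19.030 = 67.67 dB(A).

68 dB(A)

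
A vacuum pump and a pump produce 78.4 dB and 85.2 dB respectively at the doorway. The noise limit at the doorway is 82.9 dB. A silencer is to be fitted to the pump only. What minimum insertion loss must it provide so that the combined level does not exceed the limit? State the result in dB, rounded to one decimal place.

4.2 dB

The untreated sources together contribute 10^(78.4/10) = 6.918e+07, i.e. 78.40 dB.
To meet 82.9 dB overall, the treated pump may contribute at most 10^(82.9/10) − 6.918e+07 = 1.258e+08, i.e. 81.00 dB.
So the pump must be reduced from 85.2 to 81.00 dB: IL = 4.20 dB.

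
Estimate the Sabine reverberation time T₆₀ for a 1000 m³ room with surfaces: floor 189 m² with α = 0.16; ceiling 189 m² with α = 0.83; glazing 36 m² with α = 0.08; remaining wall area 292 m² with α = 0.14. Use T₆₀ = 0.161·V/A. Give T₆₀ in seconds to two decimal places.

0.70 s

A = Σ Sᵢαᵢ = 189·0.16 + 189·0.83 + 36·0.08 + 292·0.14 = 230.87 m².
T₆₀ = 0.161 × 1000 / 230.87 = 0.697 s.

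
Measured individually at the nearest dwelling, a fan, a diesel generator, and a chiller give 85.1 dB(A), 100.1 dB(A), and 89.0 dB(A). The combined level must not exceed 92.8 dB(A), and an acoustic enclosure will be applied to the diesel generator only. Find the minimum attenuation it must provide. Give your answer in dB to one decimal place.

11.1 dB

Fixed contribution from the other sources: Σ 10^(L/10) = 10^(85.1/10) + 10^(89.0/10) = 1.118e+09 (90.48 dB(A)).
The limit corresponds to 10^(92.8/10) = 1.905e+09; subtracting the fixed part leaves 7.875e+08 for the diesel generator, i.e. 88.96 dB(A).
So the diesel generator must be reduced from 100.1 to 88.96 dB(A): IL = 11.14 dB.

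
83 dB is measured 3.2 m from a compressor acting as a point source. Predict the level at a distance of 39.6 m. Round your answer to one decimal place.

61.1 dB

Spherical spreading from a point source gives a 20·log₁₀(r₂/r₁) drop.
L₂ = 83 − 20·log₁₀(39.6/3.2) = 83 − 21.851 = 61.15 dB.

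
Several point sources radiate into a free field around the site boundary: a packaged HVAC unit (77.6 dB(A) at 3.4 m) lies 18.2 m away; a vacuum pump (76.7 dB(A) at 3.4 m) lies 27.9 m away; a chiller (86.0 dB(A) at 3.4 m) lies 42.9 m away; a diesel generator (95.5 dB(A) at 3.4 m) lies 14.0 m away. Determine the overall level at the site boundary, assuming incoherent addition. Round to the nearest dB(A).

83 dB(A)

Propagate each source to the receiver with L = L_ref − 20·log₁₀(r/r_ref), then add intensities.
packaged HVAC unit: 77.6 − 20·log₁₀(18.2/3.4) = 77.6 − 14.57 = 63.03 dB(A).
vacuum pump: 76.7 − 20·log₁₀(27.9/3.4) = 76.7 − 18.28 = 58.42 dB(A).
chiller: 86.0 − 20·log₁₀(42.9/3.4) = 86.0 − 22.02 = 63.98 dB(A).
diesel generator: 95.5 − 20·log₁₀(14.0/3.4) = 95.5 − 12.29 = 83.21 dB(A).
Σ 10^(L/10) = 2.145e+08 → L_total = 10·log₁₀(2.145e+08) = 83.31 dB(A).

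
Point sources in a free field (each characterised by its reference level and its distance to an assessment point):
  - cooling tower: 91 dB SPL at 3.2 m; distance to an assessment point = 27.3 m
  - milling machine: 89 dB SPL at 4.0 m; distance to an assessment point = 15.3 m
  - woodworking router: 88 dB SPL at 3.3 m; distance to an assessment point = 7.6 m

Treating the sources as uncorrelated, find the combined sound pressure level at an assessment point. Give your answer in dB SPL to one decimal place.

82.8 dB SPL

Apply inverse-square spreading to bring every level to the receiver, then sum 10^(L/10).
cooling tower: 91 − 20·log₁₀(27.3/3.2) = 91 − 18.62 = 72.38 dB SPL.
milling machine: 89 − 20·log₁₀(15.3/4.0) = 89 − 11.65 = 77.35 dB SPL.
woodworking router: 88 − 20·log₁₀(7.6/3.3) = 88 − 7.25 = 80.75 dB SPL.
Σ 10^(L/10) = 1.905e+08 → L_total = 10·log₁₀(1.905e+08) = 82.80 dB SPL.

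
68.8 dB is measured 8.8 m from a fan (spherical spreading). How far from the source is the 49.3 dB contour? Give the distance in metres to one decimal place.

Point-source spreading drops the level by 20·log₁₀(r₂/r₁); inverting, r₂/r₁ = 10^(ΔL/20).
r₂ = 8.8·10^((68.8−49.3)/20) = 8.8·10^(19.5/20) = 83.08 m.

83.1 m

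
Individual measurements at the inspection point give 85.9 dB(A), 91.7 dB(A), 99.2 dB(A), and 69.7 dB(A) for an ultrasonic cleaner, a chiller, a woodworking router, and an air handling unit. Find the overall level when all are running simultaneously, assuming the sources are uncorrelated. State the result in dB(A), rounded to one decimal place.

100.1 dB(A)

Incoherent sources combine by intensity addition: L_total = 10·log₁₀(Σ 10^(L_i/10)).
Σ 10^(L/10) = 10^(85.9/10) + 10^(91.7/10) + 10^(99.2/10) + 10^(69.7/10) = 1.020e+10.
L_total = 10·log₁₀(1.020e+10) = 100.08 dB(A).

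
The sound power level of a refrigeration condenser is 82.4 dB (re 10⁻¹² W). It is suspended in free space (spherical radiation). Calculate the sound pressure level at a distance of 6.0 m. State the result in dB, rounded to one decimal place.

55.8 dB

Free-field spherical radiation: L_p = L_w − 10·log₁₀(4π·r²), r = 6.0 m.
4π·r² = 452.4 m², 10·log₁₀ of that is 26.555 dB.
L_p = 82.4 − 26.555 = 55.84 dB.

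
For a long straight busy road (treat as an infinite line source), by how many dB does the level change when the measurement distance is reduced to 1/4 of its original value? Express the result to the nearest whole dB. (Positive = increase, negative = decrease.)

+6 dB

With cylindrical spreading the level changes by −10·log₁₀(r₂/r₁).
ΔL = −10·log₁₀(0.25) = +6.02 dB.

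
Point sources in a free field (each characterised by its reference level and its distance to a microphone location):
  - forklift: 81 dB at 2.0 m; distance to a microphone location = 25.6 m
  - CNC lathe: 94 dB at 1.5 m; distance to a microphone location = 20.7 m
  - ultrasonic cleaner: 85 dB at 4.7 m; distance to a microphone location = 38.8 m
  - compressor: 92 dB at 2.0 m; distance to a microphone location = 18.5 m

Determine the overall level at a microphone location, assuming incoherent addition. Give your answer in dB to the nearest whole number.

76 dB

Apply inverse-square spreading to bring every level to the receiver, then sum 10^(L/10).
forklift: 81 − 20·log₁₀(25.6/2.0) = 81 − 22.14 = 58.86 dB.
CNC lathe: 94 − 20·log₁₀(20.7/1.5) = 94 − 22.80 = 71.20 dB.
ultrasonic cleaner: 85 − 20·log₁₀(38.8/4.7) = 85 − 18.33 = 66.67 dB.
compressor: 92 − 20·log₁₀(18.5/2.0) = 92 − 19.32 = 72.68 dB.
Σ 10^(L/10) = 3.712e+07 → L_total = 10·log₁₀(3.712e+07) = 75.70 dB.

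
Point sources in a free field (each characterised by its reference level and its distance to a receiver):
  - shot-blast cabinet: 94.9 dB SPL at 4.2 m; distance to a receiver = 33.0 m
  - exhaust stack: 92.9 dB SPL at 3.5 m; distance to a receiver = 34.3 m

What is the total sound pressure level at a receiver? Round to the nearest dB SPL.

First find each source's level at the receiver (point-source: −20·log₁₀(r/r_ref)), then combine on an intensity basis.
shot-blast cabinet: 94.9 − 20·log₁₀(33.0/4.2) = 94.9 − 17.91 = 76.99 dB SPL.
exhaust stack: 92.9 − 20·log₁₀(34.3/3.5) = 92.9 − 19.82 = 73.08 dB SPL.
Σ 10^(L/10) = 7.036e+07 → L_total = 10·log₁₀(7.036e+07) = 78.47 dB SPL.

78 dB SPL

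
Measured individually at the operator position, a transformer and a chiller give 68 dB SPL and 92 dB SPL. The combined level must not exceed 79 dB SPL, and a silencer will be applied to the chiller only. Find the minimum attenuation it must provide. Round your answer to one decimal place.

13.4 dB

The untreated sources together contribute 10^(68/10) = 6.310e+06, i.e. 68.00 dB SPL.
To meet 79 dB SPL overall, the treated chiller may contribute at most 10^(79/10) − 6.310e+06 = 7.312e+07, i.e. 78.64 dB SPL.
Required insertion loss = 92 − 78.64 = 13.36 dB.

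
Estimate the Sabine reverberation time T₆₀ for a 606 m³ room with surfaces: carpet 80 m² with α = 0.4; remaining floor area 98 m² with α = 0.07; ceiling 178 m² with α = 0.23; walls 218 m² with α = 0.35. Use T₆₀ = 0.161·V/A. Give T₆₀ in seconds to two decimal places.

Summing Sᵢαᵢ: 80·0.4 + 98·0.07 + 178·0.23 + 218·0.35 = 156.10 m².
T₆₀ = 0.161 × 606 / 156.10 = 0.625 s.

0.63 s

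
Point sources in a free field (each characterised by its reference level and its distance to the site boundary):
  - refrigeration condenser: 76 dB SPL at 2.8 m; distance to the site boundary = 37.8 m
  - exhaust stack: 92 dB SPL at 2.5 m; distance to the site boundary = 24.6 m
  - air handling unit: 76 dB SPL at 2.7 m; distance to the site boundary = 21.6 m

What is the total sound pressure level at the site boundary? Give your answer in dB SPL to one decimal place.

Apply inverse-square spreading to bring every level to the receiver, then sum 10^(L/10).
refrigeration condenser: 76 − 20·log₁₀(37.8/2.8) = 76 − 22.61 = 53.39 dB SPL.
exhaust stack: 92 − 20·log₁₀(24.6/2.5) = 92 − 19.86 = 72.14 dB SPL.
air handling unit: 76 − 20·log₁₀(21.6/2.7) = 76 − 18.06 = 57.94 dB SPL.
Σ 10^(L/10) = 1.721e+07 → L_total = 10·log₁₀(1.721e+07) = 72.36 dB SPL.

72.4 dB SPL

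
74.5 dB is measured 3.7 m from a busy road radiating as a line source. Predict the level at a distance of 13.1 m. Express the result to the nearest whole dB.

Line-source attenuation: ΔL = 10·log₁₀(r₂/r₁) = 10·log₁₀(13.1/3.7) = 5.491 dB.
L₂ = 74.5 − 10·log₁₀(13.1/3.7) = 74.5 − 5.491 = 69.01 dB.

69 dB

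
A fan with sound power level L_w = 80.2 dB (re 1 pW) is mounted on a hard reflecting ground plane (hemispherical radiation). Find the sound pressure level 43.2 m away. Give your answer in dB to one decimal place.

39.5 dB

Free-field hemispherical radiation: L_p = L_w − 10·log₁₀(2π·r²), r = 43.2 m.
2π·r² = 1.173e+04 m², 10·log₁₀ of that is 40.691 dB.
L_p = 80.2 − 40.691 = 39.51 dB.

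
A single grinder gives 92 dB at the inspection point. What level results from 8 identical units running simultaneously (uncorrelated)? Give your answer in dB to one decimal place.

101.0 dB

With 8 equal, uncorrelated contributions the intensity is 8× that of one unit, giving a rise of 10·log₁₀ 8.
L_total = 92 + 10·log₁₀(8) = 92 + 9.031 = 101.03 dB.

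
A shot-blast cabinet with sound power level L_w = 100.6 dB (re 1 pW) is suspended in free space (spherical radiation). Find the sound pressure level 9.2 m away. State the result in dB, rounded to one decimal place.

70.3 dB

L_p = L_w − 10·log₁₀(4π·r²) with r = 9.2 m.
4π·r² = 1064 m², 10·log₁₀ of that is 30.268 dB.
L_p = 100.6 − 30.268 = 70.33 dB.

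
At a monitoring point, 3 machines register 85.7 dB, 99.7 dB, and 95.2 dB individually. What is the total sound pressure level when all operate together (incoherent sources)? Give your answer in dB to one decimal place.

For uncorrelated sources the intensities add, so convert each level to linear form, sum, and take 10·log₁₀ of the total.
Σ 10^(L/10) = 10^(85.7/10) + 10^(99.7/10) + 10^(95.2/10) = 1.302e+10.
L_total = 10·log₁₀(1.302e+10) = 101.14 dB.

101.1 dB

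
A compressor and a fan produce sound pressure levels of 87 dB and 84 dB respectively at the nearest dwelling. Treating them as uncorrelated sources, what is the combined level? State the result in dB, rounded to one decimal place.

88.8 dB

For uncorrelated sources the intensities add, so convert each level to linear form, sum, and take 10·log₁₀ of the total.
Σ 10^(L/10) = 10^(87/10) + 10^(84/10) = 7.524e+08.
L_total = 10·log₁₀(7.524e+08) = 88.76 dB.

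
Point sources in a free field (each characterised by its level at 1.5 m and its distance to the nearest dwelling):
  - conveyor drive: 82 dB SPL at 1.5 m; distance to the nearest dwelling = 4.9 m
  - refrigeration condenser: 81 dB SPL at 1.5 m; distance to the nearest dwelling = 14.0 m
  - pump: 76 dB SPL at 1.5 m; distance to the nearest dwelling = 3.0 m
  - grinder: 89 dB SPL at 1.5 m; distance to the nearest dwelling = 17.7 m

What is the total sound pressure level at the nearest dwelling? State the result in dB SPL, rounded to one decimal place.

75.0 dB SPL

Apply inverse-square spreading to bring every level to the receiver, then sum 10^(L/10).
conveyor drive: 82 − 20·log₁₀(4.9/1.5) = 82 − 10.28 = 71.72 dB SPL.
refrigeration condenser: 81 − 20·log₁₀(14.0/1.5) = 81 − 19.40 = 61.60 dB SPL.
pump: 76 − 20·log₁₀(3.0/1.5) = 76 − 6.02 = 69.98 dB SPL.
grinder: 89 − 20·log₁₀(17.7/1.5) = 89 − 21.44 = 67.56 dB SPL.
Σ 10^(L/10) = 3.195e+07 → L_total = 10·log₁₀(3.195e+07) = 75.05 dB SPL.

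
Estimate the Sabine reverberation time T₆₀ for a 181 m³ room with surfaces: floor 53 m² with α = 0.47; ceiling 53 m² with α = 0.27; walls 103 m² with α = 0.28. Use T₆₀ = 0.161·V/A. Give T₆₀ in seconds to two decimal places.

A = Σ Sᵢαᵢ = 53·0.47 + 53·0.27 + 103·0.28 = 68.06 m².
T₆₀ = 0.161 × 181 / 68.06 = 0.428 s.

0.43 s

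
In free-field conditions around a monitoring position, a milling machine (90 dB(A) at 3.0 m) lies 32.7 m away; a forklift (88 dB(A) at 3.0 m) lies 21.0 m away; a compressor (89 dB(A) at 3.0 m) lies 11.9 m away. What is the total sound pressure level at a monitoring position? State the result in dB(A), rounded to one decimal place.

78.6 dB(A)

First find each source's level at the receiver (point-source: −20·log₁₀(r/r_ref)), then combine on an intensity basis.
milling machine: 90 − 20·log₁₀(32.7/3.0) = 90 − 20.75 = 69.25 dB(A).
forklift: 88 − 20·log₁₀(21.0/3.0) = 88 − 16.90 = 71.10 dB(A).
compressor: 89 − 20·log₁₀(11.9/3.0) = 89 − 11.97 = 77.03 dB(A).
Σ 10^(L/10) = 7.178e+07 → L_total = 10·log₁₀(7.178e+07) = 78.56 dB(A).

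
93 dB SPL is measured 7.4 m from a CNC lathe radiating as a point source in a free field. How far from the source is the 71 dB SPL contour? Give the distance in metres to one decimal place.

93.2 m

Point-source spreading drops the level by 20·log₁₀(r₂/r₁); inverting, r₂/r₁ = 10^(ΔL/20).
r₂ = 7.4·10^((93−71)/20) = 7.4·10^(22.0/20) = 93.16 m.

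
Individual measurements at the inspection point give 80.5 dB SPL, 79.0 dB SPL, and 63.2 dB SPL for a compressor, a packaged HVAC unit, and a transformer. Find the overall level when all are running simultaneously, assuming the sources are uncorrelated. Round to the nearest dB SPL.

83 dB SPL

Incoherent sources combine by intensity addition: L_total = 10·log₁₀(Σ 10^(L_i/10)).
Σ 10^(L/10) = 10^(80.5/10) + 10^(79.0/10) + 10^(63.2/10) = 1.937e+08.
L_total = 10·log₁₀(1.937e+08) = 82.87 dB SPL.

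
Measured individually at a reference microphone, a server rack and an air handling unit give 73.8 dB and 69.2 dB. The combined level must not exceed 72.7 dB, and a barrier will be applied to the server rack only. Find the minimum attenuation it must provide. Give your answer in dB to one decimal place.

Everything except the server rack sums to 10^(69.2/10) = 8.318e+06 in linear terms, 69.20 dB.
To meet 72.7 dB overall, the treated server rack may contribute at most 10^(72.7/10) − 8.318e+06 = 1.030e+07, i.e. 70.13 dB.
Required insertion loss = 73.8 − 70.13 = 3.67 dB.

3.7 dB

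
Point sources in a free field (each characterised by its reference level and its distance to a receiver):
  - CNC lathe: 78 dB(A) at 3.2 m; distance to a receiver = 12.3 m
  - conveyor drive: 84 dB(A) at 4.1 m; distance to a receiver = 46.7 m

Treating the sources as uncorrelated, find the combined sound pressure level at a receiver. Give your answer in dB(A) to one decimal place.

67.9 dB(A)

First find each source's level at the receiver (point-source: −20·log₁₀(r/r_ref)), then combine on an intensity basis.
CNC lathe: 78 − 20·log₁₀(12.3/3.2) = 78 − 11.70 = 66.30 dB(A).
conveyor drive: 84 − 20·log₁₀(46.7/4.1) = 84 − 21.13 = 62.87 dB(A).
Σ 10^(L/10) = 6.207e+06 → L_total = 10·log₁₀(6.207e+06) = 67.93 dB(A).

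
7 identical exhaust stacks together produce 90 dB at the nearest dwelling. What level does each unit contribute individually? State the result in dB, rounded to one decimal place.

81.5 dB

Dividing the total intensity by 7 lowers the level by 10·log₁₀ 7 = 8.451 dB: L₁ = 90 − 8.451.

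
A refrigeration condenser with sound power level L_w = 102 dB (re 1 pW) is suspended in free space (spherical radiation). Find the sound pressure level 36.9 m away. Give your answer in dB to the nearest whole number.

L_p = L_w − 10·log₁₀(4π·r²) with r = 36.9 m.
4π·r² = 1.711e+04 m², 10·log₁₀ of that is 42.333 dB.
L_p = 102 − 42.333 = 59.67 dB.

60 dB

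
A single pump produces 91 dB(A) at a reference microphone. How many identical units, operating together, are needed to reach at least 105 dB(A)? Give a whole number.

N identical sources give L₁ + 10·log₁₀ N, so require 10·log₁₀ N ≥ 105 − 91 = 14.0 dB.
N ≥ 10^(14.0/10) = 25.119, so N = 26.

26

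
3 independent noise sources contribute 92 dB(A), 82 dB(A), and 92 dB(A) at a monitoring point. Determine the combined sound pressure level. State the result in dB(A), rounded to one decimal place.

Incoherent sources combine by intensity addition: L_total = 10·log₁₀(Σ 10^(L_i/10)).
Σ 10^(L/10) = 10^(92/10) + 10^(82/10) + 10^(92/10) = 3.328e+09.
L_total = 10·log₁₀(3.328e+09) = 95.22 dB(A).

95.2 dB(A)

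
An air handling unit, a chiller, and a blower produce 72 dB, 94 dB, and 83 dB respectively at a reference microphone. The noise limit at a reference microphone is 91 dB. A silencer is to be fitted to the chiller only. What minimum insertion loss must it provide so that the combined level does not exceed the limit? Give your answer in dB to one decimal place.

3.8 dB

Everything except the chiller sums to 10^(72/10) + 10^(83/10) = 2.154e+08 in linear terms, 83.33 dB.
The limit corresponds to 10^(91/10) = 1.259e+09; subtracting the fixed part leaves 1.044e+09 for the chiller, i.e. 90.19 dB.
Required insertion loss = 94 − 90.19 = 3.81 dB.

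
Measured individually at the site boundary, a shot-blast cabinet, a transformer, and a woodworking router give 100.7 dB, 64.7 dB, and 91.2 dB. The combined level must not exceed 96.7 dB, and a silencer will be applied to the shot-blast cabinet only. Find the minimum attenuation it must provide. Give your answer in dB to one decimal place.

5.4 dB

Fixed contribution from the other sources: Σ 10^(L/10) = 10^(64.7/10) + 10^(91.2/10) = 1.321e+09 (91.21 dB).
The limit corresponds to 10^(96.7/10) = 4.677e+09; subtracting the fixed part leaves 3.356e+09 for the shot-blast cabinet, i.e. 95.26 dB.
So the shot-blast cabinet must be reduced from 100.7 to 95.26 dB: IL = 5.44 dB.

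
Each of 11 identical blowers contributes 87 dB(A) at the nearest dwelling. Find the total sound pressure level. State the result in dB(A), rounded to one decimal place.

97.4 dB(A)

N identical incoherent sources raise the level by 10·log₁₀ N.
L_total = 87 + 10·log₁₀(11) = 87 + 10.414 = 97.41 dB(A).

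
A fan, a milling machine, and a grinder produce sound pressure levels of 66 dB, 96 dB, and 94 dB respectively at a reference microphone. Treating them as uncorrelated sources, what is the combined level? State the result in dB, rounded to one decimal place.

98.1 dB

For uncorrelated sources the intensities add, so convert each level to linear form, sum, and take 10·log₁₀ of the total.
Σ 10^(L/10) = 10^(66/10) + 10^(96/10) + 10^(94/10) = 6.497e+09.
L_total = 10·log₁₀(6.497e+09) = 98.13 dB.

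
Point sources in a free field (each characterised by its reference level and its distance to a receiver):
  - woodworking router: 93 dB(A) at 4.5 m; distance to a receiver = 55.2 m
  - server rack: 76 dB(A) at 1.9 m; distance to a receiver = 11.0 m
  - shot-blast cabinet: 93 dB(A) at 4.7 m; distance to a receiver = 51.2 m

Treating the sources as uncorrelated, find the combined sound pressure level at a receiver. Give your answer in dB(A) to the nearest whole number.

Apply inverse-square spreading to bring every level to the receiver, then sum 10^(L/10).
woodworking router: 93 − 20·log₁₀(55.2/4.5) = 93 − 21.77 = 71.23 dB(A).
server rack: 76 − 20·log₁₀(11.0/1.9) = 76 − 15.25 = 60.75 dB(A).
shot-blast cabinet: 93 − 20·log₁₀(51.2/4.7) = 93 − 20.74 = 72.26 dB(A).
Σ 10^(L/10) = 3.126e+07 → L_total = 10·log₁₀(3.126e+07) = 74.95 dB(A).

75 dB(A)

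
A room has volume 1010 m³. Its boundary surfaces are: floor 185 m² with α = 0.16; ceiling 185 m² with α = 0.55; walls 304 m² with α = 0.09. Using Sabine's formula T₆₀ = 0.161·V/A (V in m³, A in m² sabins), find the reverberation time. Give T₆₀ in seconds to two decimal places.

1.02 s

Summing Sᵢαᵢ: 185·0.16 + 185·0.55 + 304·0.09 = 158.71 m².
T₆₀ = 0.161·V/A = 0.161·1010/158.71 = 1.025 s.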